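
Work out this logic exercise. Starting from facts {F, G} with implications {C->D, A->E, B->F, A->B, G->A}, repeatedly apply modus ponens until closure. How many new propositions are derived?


Initial facts: {F, G}
Apply modus ponens to closure:
  G and G->A  =>  A
  A and A->E  =>  E
  A and A->B  =>  B
Final known: {A, B, E, F, G}
New propositions: {A, B, E}
Count = 3

3


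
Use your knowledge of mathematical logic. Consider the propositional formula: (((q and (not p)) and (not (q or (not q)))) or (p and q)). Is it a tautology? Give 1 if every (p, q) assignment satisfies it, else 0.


Check all 4 assignments:
p=0, q=0: 0
p=0, q=1: 0
p=1, q=0: 0
p=1, q=1: 1
Satisfying count = 1/4.
Tautology iff count = 4: no.

0


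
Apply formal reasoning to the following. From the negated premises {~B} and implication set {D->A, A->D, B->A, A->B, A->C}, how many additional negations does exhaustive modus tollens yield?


Initial negated facts: {~B}
Apply modus tollens to closure:
  ~B and A->B  =>  ~A
  ~A and D->A  =>  ~D
Final negated: {~A, ~B, ~D}
New negations: {~A, ~D}
Count = 2

2


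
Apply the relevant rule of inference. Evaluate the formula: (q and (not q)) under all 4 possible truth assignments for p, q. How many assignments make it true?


Check all 4 assignments:
p=0, q=0: 0
p=0, q=1: 0
p=1, q=0: 0
p=1, q=1: 0
Count of True = 0

0


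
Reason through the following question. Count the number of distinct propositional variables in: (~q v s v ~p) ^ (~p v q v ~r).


Identify each variable that appears in the formula.
Variables found: p, q, r, s
Count = 4

4


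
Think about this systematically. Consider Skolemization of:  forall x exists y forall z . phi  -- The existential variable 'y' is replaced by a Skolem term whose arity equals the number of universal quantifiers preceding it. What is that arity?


Quantifier prefix: forall x exists y forall z
'y' is existentially quantified at position 2.
Universal variables preceding it: x
Skolem function arity = 1

1


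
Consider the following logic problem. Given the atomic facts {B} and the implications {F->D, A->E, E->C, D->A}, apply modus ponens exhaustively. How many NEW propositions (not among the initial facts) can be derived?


Initial facts: {B}
Apply modus ponens to closure:
  (no implication fires)
Final known: {B}
New propositions: {(none)}
Count = 0

0


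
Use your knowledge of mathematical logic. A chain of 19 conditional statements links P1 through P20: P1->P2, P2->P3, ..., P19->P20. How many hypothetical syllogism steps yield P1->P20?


With 19 implications in a chain connecting 20 propositions:
P1->P2, P2->P3, ..., P19->P20
Steps needed = (number of implications) - 1 = 19 - 1 = 18

18


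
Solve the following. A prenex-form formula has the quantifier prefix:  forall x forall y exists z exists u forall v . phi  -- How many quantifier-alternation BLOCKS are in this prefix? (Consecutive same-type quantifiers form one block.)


Quantifier-type sequence: A A E E A  (A=forall, E=exists)
Group into maximal same-type runs:
  Ax2 | Ex2 | Ax1
Number of blocks = 3

3


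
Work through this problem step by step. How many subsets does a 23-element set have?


The power set of a set with n elements has 2^n elements.
|P(S)| = 2^23 = 8388608

8388608


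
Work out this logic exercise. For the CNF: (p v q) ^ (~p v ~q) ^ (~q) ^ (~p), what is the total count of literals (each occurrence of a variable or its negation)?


Counting literals in each clause:
Clause 1: 2 literal(s)
Clause 2: 2 literal(s)
Clause 3: 1 literal(s)
Clause 4: 1 literal(s)
Total = 6

6


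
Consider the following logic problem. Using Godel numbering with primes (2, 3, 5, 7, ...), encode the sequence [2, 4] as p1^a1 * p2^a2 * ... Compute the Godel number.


Encode each element as an exponent of the corresponding prime:
  2^2 = 4
  3^4 = 81
Product = 4 * 81 = 324

324


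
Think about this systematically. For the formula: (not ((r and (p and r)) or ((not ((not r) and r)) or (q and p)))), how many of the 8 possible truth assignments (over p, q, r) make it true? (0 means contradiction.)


Check all 8 assignments:
p=0, q=0, r=0: 0
p=0, q=0, r=1: 0
p=0, q=1, r=0: 0
p=0, q=1, r=1: 0
p=1, q=0, r=0: 0
p=1, q=0, r=1: 0
p=1, q=1, r=0: 0
p=1, q=1, r=1: 0
Count of True = 0

0


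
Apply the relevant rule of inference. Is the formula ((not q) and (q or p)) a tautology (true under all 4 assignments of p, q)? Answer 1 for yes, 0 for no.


Check all 4 assignments:
p=0, q=0: 0
p=0, q=1: 0
p=1, q=0: 1
p=1, q=1: 0
Satisfying count = 1/4.
Tautology iff count = 4: no.

0


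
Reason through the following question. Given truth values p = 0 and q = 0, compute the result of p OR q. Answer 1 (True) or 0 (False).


p = 0, q = 0
Operation: p OR q
Evaluate: 0 OR 0 = 0

0


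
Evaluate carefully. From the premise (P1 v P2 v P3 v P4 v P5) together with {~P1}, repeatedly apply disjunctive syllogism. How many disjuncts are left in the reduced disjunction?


Original disjuncts (5): P1, P2, P3, P4, P5
Negated (eliminate): ~P1
Remaining disjuncts: P2, P3, P4, P5
Count = 5 - 1 = 4

4


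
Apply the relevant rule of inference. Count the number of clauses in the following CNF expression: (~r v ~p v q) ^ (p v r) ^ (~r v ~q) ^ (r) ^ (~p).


A CNF formula is a conjunction of clauses.
Clauses are separated by ^.
Counting the conjuncts: 5 clauses.

5


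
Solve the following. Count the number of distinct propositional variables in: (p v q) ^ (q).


Identify each variable that appears in the formula.
Variables found: p, q
Count = 2

2


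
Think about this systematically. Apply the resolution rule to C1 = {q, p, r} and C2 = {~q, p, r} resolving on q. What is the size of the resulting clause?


Remove q from C1 and ~q from C2.
C1 remainder: {p, r}
C2 remainder: {p, r}
Union (resolvent): {p, r}
Resolvent has 2 literal(s).

2


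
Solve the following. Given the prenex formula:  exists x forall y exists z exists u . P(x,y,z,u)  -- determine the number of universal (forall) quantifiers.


Quantifier prefix: exists x forall y exists z exists u
Mark each quantifier type:
  E U E E
Universal count = 1, Existential count = 3
Asked for universal (forall) quantifiers: 1

1


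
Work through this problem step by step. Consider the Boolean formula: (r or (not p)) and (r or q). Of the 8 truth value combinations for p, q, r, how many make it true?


Evaluate all 8 assignments for p, q, r:
p=0, q=0, r=0: 0
p=0, q=0, r=1: 1
p=0, q=1, r=0: 1
p=0, q=1, r=1: 1
p=1, q=0, r=0: 0
p=1, q=0, r=1: 1
p=1, q=1, r=0: 0
p=1, q=1, r=1: 1
Satisfying count = 5

5


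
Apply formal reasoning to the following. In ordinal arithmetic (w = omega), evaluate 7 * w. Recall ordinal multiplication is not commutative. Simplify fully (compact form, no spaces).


Compute 7 * w.
Ordinal * is associative and left-distributive over +, but NOT commutative; for finite n>1, n*w = w but w*n stays w*n.
For finite n>0, n * w = sup{n*k : k<w} = w. So 7 * w = w.
Result = w

w


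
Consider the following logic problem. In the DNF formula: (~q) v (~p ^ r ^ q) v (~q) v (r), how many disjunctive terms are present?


A DNF formula is a disjunction of terms (conjunctions).
Terms are separated by v.
Counting the disjuncts: 4 terms.

4


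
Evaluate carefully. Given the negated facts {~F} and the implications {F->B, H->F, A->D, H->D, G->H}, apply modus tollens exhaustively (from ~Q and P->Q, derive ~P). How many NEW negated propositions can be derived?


Initial negated facts: {~F}
Apply modus tollens to closure:
  ~F and H->F  =>  ~H
  ~H and G->H  =>  ~G
Final negated: {~F, ~G, ~H}
New negations: {~G, ~H}
Count = 2

2


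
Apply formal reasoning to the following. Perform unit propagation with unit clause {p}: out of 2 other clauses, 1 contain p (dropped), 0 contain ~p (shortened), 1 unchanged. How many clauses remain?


Satisfied (removed): 1
Shortened (remain): 0
Unchanged (remain): 1
Remaining = 0 + 1 = 1

1


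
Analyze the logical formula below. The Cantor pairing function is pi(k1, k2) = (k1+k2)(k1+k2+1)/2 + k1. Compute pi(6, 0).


k1 + k2 = 6
(k1+k2)(k1+k2+1)/2 = 6 * 7 / 2 = 21
pi = 21 + 6 = 27

27


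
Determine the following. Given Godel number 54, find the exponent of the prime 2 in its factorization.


Factorize 54 by dividing by 2 repeatedly.
Division steps: 2 divides 54 exactly 1 time(s).
Exponent of 2 = 1

1


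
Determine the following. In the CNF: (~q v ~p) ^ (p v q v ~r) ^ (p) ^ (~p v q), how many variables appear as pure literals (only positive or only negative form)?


Check each variable for pure literal status:
p: mixed (not pure)
q: mixed (not pure)
r: pure negative
Pure literal count = 1

1


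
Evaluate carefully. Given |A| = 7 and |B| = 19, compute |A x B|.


The Cartesian product A x B contains all ordered pairs (a, b).
|A x B| = |A| * |B| = 7 * 19 = 133

133


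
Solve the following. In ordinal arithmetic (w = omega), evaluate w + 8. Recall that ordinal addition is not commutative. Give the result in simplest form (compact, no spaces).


Compute w + 8.
Ordinal + is associative but NOT commutative; for finite n>0, n + w = w but w + n stays w+n.
w + 8 is already in normal form (a successor ordinal beyond w).
Result = w+8

w+8


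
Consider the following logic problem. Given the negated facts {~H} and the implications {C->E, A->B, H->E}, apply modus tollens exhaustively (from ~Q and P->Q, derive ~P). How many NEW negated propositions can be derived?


Initial negated facts: {~H}
Apply modus tollens to closure:
  (no implication fires)
Final negated: {~H}
New negations: {(none)}
Count = 0

0


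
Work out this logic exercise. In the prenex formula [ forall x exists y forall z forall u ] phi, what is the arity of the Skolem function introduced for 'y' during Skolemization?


Quantifier prefix: forall x exists y forall z forall u
'y' is existentially quantified at position 2.
Universal variables preceding it: x
Skolem function arity = 1

1


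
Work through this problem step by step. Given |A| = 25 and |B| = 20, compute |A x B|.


The Cartesian product A x B contains all ordered pairs (a, b).
|A x B| = |A| * |B| = 25 * 20 = 500

500


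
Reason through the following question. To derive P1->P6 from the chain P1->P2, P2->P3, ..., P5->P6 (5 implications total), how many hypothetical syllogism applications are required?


With 5 implications in a chain connecting 6 propositions:
P1->P2, P2->P3, ..., P5->P6
Steps needed = (number of implications) - 1 = 5 - 1 = 4

4


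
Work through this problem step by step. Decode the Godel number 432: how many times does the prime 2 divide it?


Factorize 432 by dividing by 2 repeatedly.
Division steps: 2 divides 432 exactly 4 time(s).
Exponent of 2 = 4

4


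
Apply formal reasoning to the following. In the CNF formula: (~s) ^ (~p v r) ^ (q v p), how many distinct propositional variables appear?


Identify each variable that appears in the formula.
Variables found: p, q, r, s
Count = 4

4


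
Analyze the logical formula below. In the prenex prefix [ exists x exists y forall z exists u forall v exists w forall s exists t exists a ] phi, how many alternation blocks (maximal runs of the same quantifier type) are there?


Quantifier-type sequence: E E A E A E A E E  (A=forall, E=exists)
Group into maximal same-type runs:
  Ex2 | Ax1 | Ex1 | Ax1 | Ex1 | Ax1 | Ex2
Number of blocks = 7

7


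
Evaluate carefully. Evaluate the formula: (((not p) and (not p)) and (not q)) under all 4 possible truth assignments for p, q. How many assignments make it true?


Check all 4 assignments:
p=0, q=0: 1
p=0, q=1: 0
p=1, q=0: 0
p=1, q=1: 0
Count of True = 1

1


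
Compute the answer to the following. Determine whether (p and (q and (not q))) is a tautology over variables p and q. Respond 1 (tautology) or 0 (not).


Check all 4 assignments:
p=0, q=0: 0
p=0, q=1: 0
p=1, q=0: 0
p=1, q=1: 0
Satisfying count = 0/4.
Tautology iff count = 4: no.

0


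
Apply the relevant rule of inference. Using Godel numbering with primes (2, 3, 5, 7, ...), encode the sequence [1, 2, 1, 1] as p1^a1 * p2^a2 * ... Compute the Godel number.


Encode each element as an exponent of the corresponding prime:
  2^1 = 2
  3^2 = 9
  5^1 = 5
  7^1 = 7
Product = 2 * 9 * 5 * 7 = 630

630


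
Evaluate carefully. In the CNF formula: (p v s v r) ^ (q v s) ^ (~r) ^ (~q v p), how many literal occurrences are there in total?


Counting literals in each clause:
Clause 1: 3 literal(s)
Clause 2: 2 literal(s)
Clause 3: 1 literal(s)
Clause 4: 2 literal(s)
Total = 8

8


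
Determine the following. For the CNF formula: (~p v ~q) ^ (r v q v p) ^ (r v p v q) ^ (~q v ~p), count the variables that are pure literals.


Check each variable for pure literal status:
p: mixed (not pure)
q: mixed (not pure)
r: pure positive
Pure literal count = 1

1


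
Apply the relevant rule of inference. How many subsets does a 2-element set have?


The power set of a set with n elements has 2^n elements.
|P(S)| = 2^2 = 4

4


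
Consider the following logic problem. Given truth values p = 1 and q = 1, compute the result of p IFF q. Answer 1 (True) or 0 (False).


p = 1, q = 1
Operation: p IFF q
Evaluate: 1 IFF 1 = 1

1


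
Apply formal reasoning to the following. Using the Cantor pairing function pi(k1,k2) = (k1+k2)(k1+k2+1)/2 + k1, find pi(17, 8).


k1 + k2 = 25
(k1+k2)(k1+k2+1)/2 = 25 * 26 / 2 = 325
pi = 325 + 17 = 342

342


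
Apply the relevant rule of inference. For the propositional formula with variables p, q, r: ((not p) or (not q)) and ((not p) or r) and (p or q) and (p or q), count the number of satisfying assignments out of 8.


Evaluate all 8 assignments for p, q, r:
p=0, q=0, r=0: 0
p=0, q=0, r=1: 0
p=0, q=1, r=0: 1
p=0, q=1, r=1: 1
p=1, q=0, r=0: 0
p=1, q=0, r=1: 1
p=1, q=1, r=0: 0
p=1, q=1, r=1: 0
Satisfying count = 3

3


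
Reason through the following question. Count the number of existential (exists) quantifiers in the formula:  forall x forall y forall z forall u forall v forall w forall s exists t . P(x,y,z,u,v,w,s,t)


Quantifier prefix: forall x forall y forall z forall u forall v forall w forall s exists t
Mark each quantifier type:
  U U U U U U U E
Universal count = 7, Existential count = 1
Asked for existential (exists) quantifiers: 1

1


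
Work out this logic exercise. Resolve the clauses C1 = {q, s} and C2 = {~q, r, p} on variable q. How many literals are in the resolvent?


Remove q from C1 and ~q from C2.
C1 remainder: {s}
C2 remainder: {r, p}
Union (resolvent): {p, r, s}
Resolvent has 3 literal(s).

3


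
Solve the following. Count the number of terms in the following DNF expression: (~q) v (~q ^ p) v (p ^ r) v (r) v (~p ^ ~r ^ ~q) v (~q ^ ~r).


A DNF formula is a disjunction of terms (conjunctions).
Terms are separated by v.
Counting the disjuncts: 6 terms.

6


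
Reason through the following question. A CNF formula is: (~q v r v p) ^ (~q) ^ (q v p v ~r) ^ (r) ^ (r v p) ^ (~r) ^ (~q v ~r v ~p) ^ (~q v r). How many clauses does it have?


A CNF formula is a conjunction of clauses.
Clauses are separated by ^.
Counting the conjuncts: 8 clauses.

8


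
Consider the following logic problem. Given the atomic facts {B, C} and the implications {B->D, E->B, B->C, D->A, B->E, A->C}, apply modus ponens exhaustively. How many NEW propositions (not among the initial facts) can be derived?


Initial facts: {B, C}
Apply modus ponens to closure:
  B and B->D  =>  D
  D and D->A  =>  A
  B and B->E  =>  E
Final known: {A, B, C, D, E}
New propositions: {A, D, E}
Count = 3

3


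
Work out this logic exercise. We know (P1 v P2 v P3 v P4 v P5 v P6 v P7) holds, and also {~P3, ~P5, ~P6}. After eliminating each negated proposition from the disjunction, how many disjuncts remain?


Original disjuncts (7): P1, P2, P3, P4, P5, P6, P7
Negated (eliminate): ~P3, ~P5, ~P6
Remaining disjuncts: P1, P2, P4, P7
Count = 7 - 3 = 4

4


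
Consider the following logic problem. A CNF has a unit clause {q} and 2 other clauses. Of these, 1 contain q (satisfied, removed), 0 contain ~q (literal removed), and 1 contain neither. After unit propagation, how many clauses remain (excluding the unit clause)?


Satisfied (removed): 1
Shortened (remain): 0
Unchanged (remain): 1
Remaining = 0 + 1 = 1

1


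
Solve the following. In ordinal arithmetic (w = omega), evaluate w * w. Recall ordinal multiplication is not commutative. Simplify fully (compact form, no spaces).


Compute w * w.
Ordinal * is associative and left-distributive over +, but NOT commutative; for finite n>1, n*w = w but w*n stays w*n.
w * w = w^2 by definition.
Result = w^2

w^2


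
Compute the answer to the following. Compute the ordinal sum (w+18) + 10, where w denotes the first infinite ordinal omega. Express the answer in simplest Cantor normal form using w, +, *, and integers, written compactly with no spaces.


Compute (w+18) + 10.
Ordinal + is associative but NOT commutative; for finite n>0, n + w = w but w + n stays w+n.
By associativity: (w+18) + 10 = w + (18+10) = w+28.
Result = w+28

w+28


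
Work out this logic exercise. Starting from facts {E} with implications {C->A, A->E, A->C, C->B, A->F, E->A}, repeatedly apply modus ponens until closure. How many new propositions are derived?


Initial facts: {E}
Apply modus ponens to closure:
  E and E->A  =>  A
  A and A->C  =>  C
  C and C->B  =>  B
  A and A->F  =>  F
Final known: {A, B, C, E, F}
New propositions: {A, B, C, F}
Count = 4

4


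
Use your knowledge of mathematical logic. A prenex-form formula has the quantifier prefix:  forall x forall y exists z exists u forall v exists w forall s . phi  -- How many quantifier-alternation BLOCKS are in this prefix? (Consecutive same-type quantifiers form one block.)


Quantifier-type sequence: A A E E A E A  (A=forall, E=exists)
Group into maximal same-type runs:
  Ax2 | Ex2 | Ax1 | Ex1 | Ax1
Number of blocks = 5

5


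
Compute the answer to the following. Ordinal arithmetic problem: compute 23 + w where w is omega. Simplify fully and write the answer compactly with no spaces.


Compute 23 + w.
Ordinal + is associative but NOT commutative; for finite n>0, n + w = w but w + n stays w+n.
Any finite left addend is absorbed by w on the right: 23 + w = w.
Result = w

w


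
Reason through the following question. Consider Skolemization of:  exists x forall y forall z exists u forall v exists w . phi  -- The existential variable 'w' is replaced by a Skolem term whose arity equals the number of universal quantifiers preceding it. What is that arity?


Quantifier prefix: exists x forall y forall z exists u forall v exists w
'w' is existentially quantified at position 6.
Universal variables preceding it: y, z, v
Skolem function arity = 3

3


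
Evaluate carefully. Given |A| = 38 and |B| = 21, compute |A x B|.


The Cartesian product A x B contains all ordered pairs (a, b).
|A x B| = |A| * |B| = 38 * 21 = 798

798


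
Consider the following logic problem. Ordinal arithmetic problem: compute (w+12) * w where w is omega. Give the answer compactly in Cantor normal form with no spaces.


Compute (w+12) * w.
Ordinal * is associative and left-distributive over +, but NOT commutative; for finite n>1, n*w = w but w*n stays w*n.
(w+12) * w = sup{(w+12)*k : k<w} = sup{w*k+12} = w^2 (the +12 tail is absorbed in the limit).
Result = w^2

w^2


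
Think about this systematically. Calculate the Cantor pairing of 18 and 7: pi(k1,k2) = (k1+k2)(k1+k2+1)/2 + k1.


k1 + k2 = 25
(k1+k2)(k1+k2+1)/2 = 25 * 26 / 2 = 325
pi = 325 + 18 = 343

343


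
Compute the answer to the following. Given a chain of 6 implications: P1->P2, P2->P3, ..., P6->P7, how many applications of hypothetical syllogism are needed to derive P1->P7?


With 6 implications in a chain connecting 7 propositions:
P1->P2, P2->P3, ..., P6->P7
Steps needed = (number of implications) - 1 = 6 - 1 = 5

5


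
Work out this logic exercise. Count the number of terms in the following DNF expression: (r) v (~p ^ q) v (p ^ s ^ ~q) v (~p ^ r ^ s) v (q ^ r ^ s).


A DNF formula is a disjunction of terms (conjunctions).
Terms are separated by v.
Counting the disjuncts: 5 terms.

5


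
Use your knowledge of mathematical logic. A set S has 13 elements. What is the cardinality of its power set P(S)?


The power set of a set with n elements has 2^n elements.
|P(S)| = 2^13 = 8192

8192


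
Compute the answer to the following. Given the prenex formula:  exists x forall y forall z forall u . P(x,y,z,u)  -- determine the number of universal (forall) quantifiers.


Quantifier prefix: exists x forall y forall z forall u
Mark each quantifier type:
  E U U U
Universal count = 3, Existential count = 1
Asked for universal (forall) quantifiers: 3

3


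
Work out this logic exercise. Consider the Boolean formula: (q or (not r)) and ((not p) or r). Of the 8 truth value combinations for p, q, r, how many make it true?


Evaluate all 8 assignments for p, q, r:
p=0, q=0, r=0: 1
p=0, q=0, r=1: 0
p=0, q=1, r=0: 1
p=0, q=1, r=1: 1
p=1, q=0, r=0: 0
p=1, q=0, r=1: 0
p=1, q=1, r=0: 0
p=1, q=1, r=1: 1
Satisfying count = 4

4


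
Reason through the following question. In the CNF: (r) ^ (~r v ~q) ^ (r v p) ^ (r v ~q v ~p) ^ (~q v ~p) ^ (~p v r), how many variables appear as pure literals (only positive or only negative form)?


Check each variable for pure literal status:
p: mixed (not pure)
q: pure negative
r: mixed (not pure)
Pure literal count = 1

1


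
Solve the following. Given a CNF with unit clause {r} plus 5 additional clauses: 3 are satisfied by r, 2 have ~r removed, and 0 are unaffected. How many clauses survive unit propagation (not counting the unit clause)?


Satisfied (removed): 3
Shortened (remain): 2
Unchanged (remain): 0
Remaining = 2 + 0 = 2

2


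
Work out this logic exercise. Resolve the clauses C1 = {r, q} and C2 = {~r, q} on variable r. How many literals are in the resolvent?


Remove r from C1 and ~r from C2.
C1 remainder: {q}
C2 remainder: {q}
Union (resolvent): {q}
Resolvent has 1 literal(s).

1


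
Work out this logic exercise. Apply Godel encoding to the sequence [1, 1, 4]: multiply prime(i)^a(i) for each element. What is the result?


Encode each element as an exponent of the corresponding prime:
  2^1 = 2
  3^1 = 3
  5^4 = 625
Product = 2 * 3 * 625 = 3750

3750


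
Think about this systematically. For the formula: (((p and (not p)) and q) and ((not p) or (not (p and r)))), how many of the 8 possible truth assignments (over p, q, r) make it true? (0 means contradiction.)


Check all 8 assignments:
p=0, q=0, r=0: 0
p=0, q=0, r=1: 0
p=0, q=1, r=0: 0
p=0, q=1, r=1: 0
p=1, q=0, r=0: 0
p=1, q=0, r=1: 0
p=1, q=1, r=0: 0
p=1, q=1, r=1: 0
Count of True = 0

0


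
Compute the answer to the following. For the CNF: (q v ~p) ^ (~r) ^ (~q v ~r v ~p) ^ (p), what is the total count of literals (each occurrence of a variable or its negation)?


Counting literals in each clause:
Clause 1: 2 literal(s)
Clause 2: 1 literal(s)
Clause 3: 3 literal(s)
Clause 4: 1 literal(s)
Total = 7

7


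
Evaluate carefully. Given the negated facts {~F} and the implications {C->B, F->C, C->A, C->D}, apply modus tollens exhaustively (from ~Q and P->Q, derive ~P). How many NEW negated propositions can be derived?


Initial negated facts: {~F}
Apply modus tollens to closure:
  (no implication fires)
Final negated: {~F}
New negations: {(none)}
Count = 0

0


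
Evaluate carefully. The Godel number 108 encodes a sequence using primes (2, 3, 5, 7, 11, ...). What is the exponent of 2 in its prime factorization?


Factorize 108 by dividing by 2 repeatedly.
Division steps: 2 divides 108 exactly 2 time(s).
Exponent of 2 = 2

2


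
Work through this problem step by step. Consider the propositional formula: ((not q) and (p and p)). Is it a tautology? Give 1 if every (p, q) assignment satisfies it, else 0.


Check all 4 assignments:
p=0, q=0: 0
p=0, q=1: 0
p=1, q=0: 1
p=1, q=1: 0
Satisfying count = 1/4.
Tautology iff count = 4: no.

0


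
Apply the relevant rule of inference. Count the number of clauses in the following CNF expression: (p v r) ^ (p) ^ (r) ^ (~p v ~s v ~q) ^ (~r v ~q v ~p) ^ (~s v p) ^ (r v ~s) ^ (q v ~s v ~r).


A CNF formula is a conjunction of clauses.
Clauses are separated by ^.
Counting the conjuncts: 8 clauses.

8


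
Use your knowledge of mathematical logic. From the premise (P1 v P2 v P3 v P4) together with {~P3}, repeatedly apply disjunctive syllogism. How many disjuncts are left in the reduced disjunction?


Original disjuncts (4): P1, P2, P3, P4
Negated (eliminate): ~P3
Remaining disjuncts: P1, P2, P4
Count = 4 - 1 = 3

3


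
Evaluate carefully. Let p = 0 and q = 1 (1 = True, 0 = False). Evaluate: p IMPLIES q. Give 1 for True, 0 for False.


p = 0, q = 1
Operation: p IMPLIES q
Evaluate: 0 IMPLIES 1 = 1

1


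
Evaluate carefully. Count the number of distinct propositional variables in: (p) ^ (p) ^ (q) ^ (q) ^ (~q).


Identify each variable that appears in the formula.
Variables found: p, q
Count = 2

2


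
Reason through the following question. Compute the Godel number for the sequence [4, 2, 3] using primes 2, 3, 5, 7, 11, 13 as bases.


Encode each element as an exponent of the corresponding prime:
  2^4 = 16
  3^2 = 9
  5^3 = 125
Product = 16 * 9 * 125 = 18000

18000


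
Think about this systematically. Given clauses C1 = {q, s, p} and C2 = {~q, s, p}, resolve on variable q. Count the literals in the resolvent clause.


Remove q from C1 and ~q from C2.
C1 remainder: {s, p}
C2 remainder: {s, p}
Union (resolvent): {p, s}
Resolvent has 2 literal(s).

2


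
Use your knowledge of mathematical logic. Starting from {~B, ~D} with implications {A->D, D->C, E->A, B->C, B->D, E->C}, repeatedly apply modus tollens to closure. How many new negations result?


Initial negated facts: {~B, ~D}
Apply modus tollens to closure:
  ~D and A->D  =>  ~A
  ~A and E->A  =>  ~E
Final negated: {~A, ~B, ~D, ~E}
New negations: {~A, ~E}
Count = 2

2


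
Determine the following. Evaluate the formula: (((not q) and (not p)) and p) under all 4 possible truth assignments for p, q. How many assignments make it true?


Check all 4 assignments:
p=0, q=0: 0
p=0, q=1: 0
p=1, q=0: 0
p=1, q=1: 0
Count of True = 0

0


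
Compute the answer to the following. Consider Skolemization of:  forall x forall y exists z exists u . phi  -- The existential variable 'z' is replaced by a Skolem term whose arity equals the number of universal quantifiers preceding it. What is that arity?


Quantifier prefix: forall x forall y exists z exists u
'z' is existentially quantified at position 3.
Universal variables preceding it: x, y
Skolem function arity = 2

2


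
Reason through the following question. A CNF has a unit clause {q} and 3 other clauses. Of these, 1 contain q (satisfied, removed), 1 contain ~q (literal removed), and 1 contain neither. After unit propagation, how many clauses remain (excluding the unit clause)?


Satisfied (removed): 1
Shortened (remain): 1
Unchanged (remain): 1
Remaining = 1 + 1 = 2

2


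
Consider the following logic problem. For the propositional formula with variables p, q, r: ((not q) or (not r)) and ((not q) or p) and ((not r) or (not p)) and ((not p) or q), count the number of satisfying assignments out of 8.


Evaluate all 8 assignments for p, q, r:
p=0, q=0, r=0: 1
p=0, q=0, r=1: 1
p=0, q=1, r=0: 0
p=0, q=1, r=1: 0
p=1, q=0, r=0: 0
p=1, q=0, r=1: 0
p=1, q=1, r=0: 1
p=1, q=1, r=1: 0
Satisfying count = 3

3


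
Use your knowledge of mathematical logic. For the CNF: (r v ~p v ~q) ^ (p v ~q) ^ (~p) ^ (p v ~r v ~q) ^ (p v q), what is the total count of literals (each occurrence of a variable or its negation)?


Counting literals in each clause:
Clause 1: 3 literal(s)
Clause 2: 2 literal(s)
Clause 3: 1 literal(s)
Clause 4: 3 literal(s)
Clause 5: 2 literal(s)
Total = 11

11


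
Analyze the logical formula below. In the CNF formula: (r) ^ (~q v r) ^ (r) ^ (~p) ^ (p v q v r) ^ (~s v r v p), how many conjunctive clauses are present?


A CNF formula is a conjunction of clauses.
Clauses are separated by ^.
Counting the conjuncts: 6 clauses.

6


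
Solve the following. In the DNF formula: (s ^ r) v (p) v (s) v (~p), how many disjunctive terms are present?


A DNF formula is a disjunction of terms (conjunctions).
Terms are separated by v.
Counting the disjuncts: 4 terms.

4


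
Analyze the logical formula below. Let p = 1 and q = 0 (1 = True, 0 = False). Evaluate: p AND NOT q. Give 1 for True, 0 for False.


p = 1, q = 0
Operation: p AND NOT q
Evaluate: 1 AND NOT 0 = 1

1


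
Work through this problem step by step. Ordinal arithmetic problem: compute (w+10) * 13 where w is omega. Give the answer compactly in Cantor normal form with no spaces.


Compute (w+10) * 13.
Ordinal * is associative and left-distributive over +, but NOT commutative; for finite n>1, n*w = w but w*n stays w*n.
(w+10) * 13 = (w+10) repeated 13 times. Each intermediate +10 is absorbed by the following w; only the last survives: w*13+10.
Result = w*13+10

w*13+10


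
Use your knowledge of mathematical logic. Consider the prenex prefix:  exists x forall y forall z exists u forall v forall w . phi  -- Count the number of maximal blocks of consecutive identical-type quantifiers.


Quantifier-type sequence: E A A E A A  (A=forall, E=exists)
Group into maximal same-type runs:
  Ex1 | Ax2 | Ex1 | Ax2
Number of blocks = 4

4


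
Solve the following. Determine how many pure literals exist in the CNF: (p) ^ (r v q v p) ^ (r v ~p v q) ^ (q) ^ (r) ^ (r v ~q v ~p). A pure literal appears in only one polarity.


Check each variable for pure literal status:
p: mixed (not pure)
q: mixed (not pure)
r: pure positive
Pure literal count = 1

1


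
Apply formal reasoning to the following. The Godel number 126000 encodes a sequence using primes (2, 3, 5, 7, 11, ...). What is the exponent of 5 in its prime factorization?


Factorize 126000 by dividing by 5 repeatedly.
Division steps: 5 divides 126000 exactly 3 time(s).
Exponent of 5 = 3

3


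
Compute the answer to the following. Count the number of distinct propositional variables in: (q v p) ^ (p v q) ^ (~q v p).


Identify each variable that appears in the formula.
Variables found: p, q
Count = 2

2


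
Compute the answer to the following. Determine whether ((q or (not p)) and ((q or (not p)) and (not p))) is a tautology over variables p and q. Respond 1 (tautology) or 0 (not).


Check all 4 assignments:
p=0, q=0: 1
p=0, q=1: 1
p=1, q=0: 0
p=1, q=1: 0
Satisfying count = 2/4.
Tautology iff count = 4: no.

0


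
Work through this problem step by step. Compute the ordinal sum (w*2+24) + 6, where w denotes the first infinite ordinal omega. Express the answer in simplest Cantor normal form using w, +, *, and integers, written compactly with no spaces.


Compute (w*2+24) + 6.
Ordinal + is associative but NOT commutative; for finite n>0, n + w = w but w + n stays w+n.
By associativity: (w*2+24) + 6 = w*2 + (24+6) = w*2+30.
Result = w*2+30

w*2+30


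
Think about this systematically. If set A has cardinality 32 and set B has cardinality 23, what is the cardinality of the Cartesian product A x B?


The Cartesian product A x B contains all ordered pairs (a, b).
|A x B| = |A| * |B| = 32 * 23 = 736

736


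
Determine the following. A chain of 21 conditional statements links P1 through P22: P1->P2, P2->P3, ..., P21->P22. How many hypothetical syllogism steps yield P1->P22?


With 21 implications in a chain connecting 22 propositions:
P1->P2, P2->P3, ..., P21->P22
Steps needed = (number of implications) - 1 = 21 - 1 = 20

20


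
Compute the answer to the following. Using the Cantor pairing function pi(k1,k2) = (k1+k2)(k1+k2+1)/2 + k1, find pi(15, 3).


k1 + k2 = 18
(k1+k2)(k1+k2+1)/2 = 18 * 19 / 2 = 171
pi = 171 + 15 = 186

186


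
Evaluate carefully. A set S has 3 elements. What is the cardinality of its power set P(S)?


The power set of a set with n elements has 2^n elements.
|P(S)| = 2^3 = 8

8


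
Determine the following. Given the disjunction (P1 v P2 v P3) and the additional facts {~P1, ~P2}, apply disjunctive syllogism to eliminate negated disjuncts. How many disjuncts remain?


Original disjuncts (3): P1, P2, P3
Negated (eliminate): ~P1, ~P2
Remaining disjuncts: P3
Count = 3 - 2 = 1

1


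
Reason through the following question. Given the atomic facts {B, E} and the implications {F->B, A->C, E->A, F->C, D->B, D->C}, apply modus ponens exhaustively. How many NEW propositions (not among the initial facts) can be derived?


Initial facts: {B, E}
Apply modus ponens to closure:
  E and E->A  =>  A
  A and A->C  =>  C
Final known: {A, B, C, E}
New propositions: {A, C}
Count = 2

2


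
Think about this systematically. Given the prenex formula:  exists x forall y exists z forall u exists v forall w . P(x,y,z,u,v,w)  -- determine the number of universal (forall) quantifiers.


Quantifier prefix: exists x forall y exists z forall u exists v forall w
Mark each quantifier type:
  E U E U E U
Universal count = 3, Existential count = 3
Asked for universal (forall) quantifiers: 3

3


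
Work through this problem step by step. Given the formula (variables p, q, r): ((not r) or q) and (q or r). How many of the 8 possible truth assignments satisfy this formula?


Evaluate all 8 assignments for p, q, r:
p=0, q=0, r=0: 0
p=0, q=0, r=1: 0
p=0, q=1, r=0: 1
p=0, q=1, r=1: 1
p=1, q=0, r=0: 0
p=1, q=0, r=1: 0
p=1, q=1, r=0: 1
p=1, q=1, r=1: 1
Satisfying count = 4

4


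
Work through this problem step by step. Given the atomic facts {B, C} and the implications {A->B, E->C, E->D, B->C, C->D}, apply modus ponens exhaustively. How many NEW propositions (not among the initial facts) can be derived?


Initial facts: {B, C}
Apply modus ponens to closure:
  C and C->D  =>  D
Final known: {B, C, D}
New propositions: {D}
Count = 1

1


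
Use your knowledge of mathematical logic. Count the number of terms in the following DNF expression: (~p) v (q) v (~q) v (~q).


A DNF formula is a disjunction of terms (conjunctions).
Terms are separated by v.
Counting the disjuncts: 4 terms.

4


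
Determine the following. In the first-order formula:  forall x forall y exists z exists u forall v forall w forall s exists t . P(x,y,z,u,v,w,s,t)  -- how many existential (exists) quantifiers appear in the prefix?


Quantifier prefix: forall x forall y exists z exists u forall v forall w forall s exists t
Mark each quantifier type:
  U U E E U U U E
Universal count = 5, Existential count = 3
Asked for existential (exists) quantifiers: 3

3


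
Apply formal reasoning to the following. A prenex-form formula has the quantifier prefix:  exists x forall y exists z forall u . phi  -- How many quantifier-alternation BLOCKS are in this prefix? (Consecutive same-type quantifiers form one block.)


Quantifier-type sequence: E A E A  (A=forall, E=exists)
Group into maximal same-type runs:
  Ex1 | Ax1 | Ex1 | Ax1
Number of blocks = 4

4


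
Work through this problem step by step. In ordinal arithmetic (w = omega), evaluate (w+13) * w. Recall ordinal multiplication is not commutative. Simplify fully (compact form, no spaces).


Compute (w+13) * w.
Ordinal * is associative and left-distributive over +, but NOT commutative; for finite n>1, n*w = w but w*n stays w*n.
(w+13) * w = sup{(w+13)*k : k<w} = sup{w*k+13} = w^2 (the +13 tail is absorbed in the limit).
Result = w^2

w^2


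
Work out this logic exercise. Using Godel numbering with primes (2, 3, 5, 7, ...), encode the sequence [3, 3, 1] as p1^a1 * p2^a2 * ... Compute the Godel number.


Encode each element as an exponent of the corresponding prime:
  2^3 = 8
  3^3 = 27
  5^1 = 5
Product = 8 * 27 * 5 = 1080

1080


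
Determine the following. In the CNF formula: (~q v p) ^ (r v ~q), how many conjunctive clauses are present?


A CNF formula is a conjunction of clauses.
Clauses are separated by ^.
Counting the conjuncts: 2 clauses.

2


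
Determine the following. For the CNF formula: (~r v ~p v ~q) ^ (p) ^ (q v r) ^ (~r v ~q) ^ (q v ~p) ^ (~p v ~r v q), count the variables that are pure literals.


Check each variable for pure literal status:
p: mixed (not pure)
q: mixed (not pure)
r: mixed (not pure)
Pure literal count = 0

0


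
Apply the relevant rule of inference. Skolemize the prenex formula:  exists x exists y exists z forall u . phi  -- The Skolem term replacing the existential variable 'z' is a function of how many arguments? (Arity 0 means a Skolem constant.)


Quantifier prefix: exists x exists y exists z forall u
'z' is existentially quantified at position 3.
No universal quantifiers precede it.
Skolem function arity = 0 (a Skolem constant)

0


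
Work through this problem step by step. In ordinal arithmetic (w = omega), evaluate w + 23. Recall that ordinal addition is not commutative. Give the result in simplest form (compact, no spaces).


Compute w + 23.
Ordinal + is associative but NOT commutative; for finite n>0, n + w = w but w + n stays w+n.
w + 23 is already in normal form (a successor ordinal beyond w).
Result = w+23

w+23


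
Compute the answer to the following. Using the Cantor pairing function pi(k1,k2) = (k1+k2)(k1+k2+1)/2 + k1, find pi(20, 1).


k1 + k2 = 21
(k1+k2)(k1+k2+1)/2 = 21 * 22 / 2 = 231
pi = 231 + 20 = 251

251


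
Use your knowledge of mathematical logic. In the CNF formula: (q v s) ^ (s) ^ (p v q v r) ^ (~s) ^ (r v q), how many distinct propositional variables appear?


Identify each variable that appears in the formula.
Variables found: p, q, r, s
Count = 4

4


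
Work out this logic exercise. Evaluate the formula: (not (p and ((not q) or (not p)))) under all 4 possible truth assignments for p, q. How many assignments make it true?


Check all 4 assignments:
p=0, q=0: 1
p=0, q=1: 1
p=1, q=0: 0
p=1, q=1: 1
Count of True = 3

3


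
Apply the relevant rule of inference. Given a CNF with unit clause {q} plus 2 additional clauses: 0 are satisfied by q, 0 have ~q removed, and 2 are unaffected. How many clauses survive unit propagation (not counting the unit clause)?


Satisfied (removed): 0
Shortened (remain): 0
Unchanged (remain): 2
Remaining = 0 + 2 = 2

2


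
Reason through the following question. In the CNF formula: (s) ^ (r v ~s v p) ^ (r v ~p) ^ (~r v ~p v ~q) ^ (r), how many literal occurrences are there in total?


Counting literals in each clause:
Clause 1: 1 literal(s)
Clause 2: 3 literal(s)
Clause 3: 2 literal(s)
Clause 4: 3 literal(s)
Clause 5: 1 literal(s)
Total = 10

10


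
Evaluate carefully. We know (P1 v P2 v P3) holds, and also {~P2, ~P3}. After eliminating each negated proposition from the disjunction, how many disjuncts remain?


Original disjuncts (3): P1, P2, P3
Negated (eliminate): ~P2, ~P3
Remaining disjuncts: P1
Count = 3 - 2 = 1

1


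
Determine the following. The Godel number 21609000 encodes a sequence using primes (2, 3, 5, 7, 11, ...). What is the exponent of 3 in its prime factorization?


Factorize 21609000 by dividing by 3 repeatedly.
Division steps: 3 divides 21609000 exactly 2 time(s).
Exponent of 3 = 2

2


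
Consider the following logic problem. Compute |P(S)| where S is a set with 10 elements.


The power set of a set with n elements has 2^n elements.
|P(S)| = 2^10 = 1024

1024


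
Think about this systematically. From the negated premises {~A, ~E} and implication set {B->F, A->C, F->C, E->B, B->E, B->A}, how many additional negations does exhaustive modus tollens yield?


Initial negated facts: {~A, ~E}
Apply modus tollens to closure:
  ~E and B->E  =>  ~B
Final negated: {~A, ~B, ~E}
New negations: {~B}
Count = 1

1


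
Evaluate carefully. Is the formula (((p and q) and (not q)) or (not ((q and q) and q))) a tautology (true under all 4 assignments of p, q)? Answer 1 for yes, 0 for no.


Check all 4 assignments:
p=0, q=0: 1
p=0, q=1: 0
p=1, q=0: 1
p=1, q=1: 0
Satisfying count = 2/4.
Tautology iff count = 4: no.

0
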